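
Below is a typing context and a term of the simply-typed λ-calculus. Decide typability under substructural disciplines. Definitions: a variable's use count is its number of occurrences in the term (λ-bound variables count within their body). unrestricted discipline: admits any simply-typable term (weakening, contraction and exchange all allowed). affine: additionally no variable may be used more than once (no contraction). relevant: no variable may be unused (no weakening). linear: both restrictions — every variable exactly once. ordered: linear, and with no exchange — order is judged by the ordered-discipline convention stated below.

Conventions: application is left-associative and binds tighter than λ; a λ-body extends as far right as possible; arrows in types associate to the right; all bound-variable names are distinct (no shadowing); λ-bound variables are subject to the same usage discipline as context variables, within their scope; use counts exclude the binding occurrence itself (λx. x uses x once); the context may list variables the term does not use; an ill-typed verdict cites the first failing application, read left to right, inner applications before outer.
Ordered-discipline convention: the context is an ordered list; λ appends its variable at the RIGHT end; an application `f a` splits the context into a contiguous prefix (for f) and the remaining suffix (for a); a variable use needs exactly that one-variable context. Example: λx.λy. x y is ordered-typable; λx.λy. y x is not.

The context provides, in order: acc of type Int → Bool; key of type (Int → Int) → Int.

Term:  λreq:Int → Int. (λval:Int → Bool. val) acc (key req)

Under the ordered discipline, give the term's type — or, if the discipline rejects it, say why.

term : (Int → Int) → Bool
counts: acc ×1; key ×1; req (bound) ×1; val (bound) ×1
uses in reading order: val, acc, key, req
typing: well-typed at (Int → Int) → Bool
per-discipline verdicts: ordered ✓, linear ✓, affine ✓, relevant ✓, unrestricted ✓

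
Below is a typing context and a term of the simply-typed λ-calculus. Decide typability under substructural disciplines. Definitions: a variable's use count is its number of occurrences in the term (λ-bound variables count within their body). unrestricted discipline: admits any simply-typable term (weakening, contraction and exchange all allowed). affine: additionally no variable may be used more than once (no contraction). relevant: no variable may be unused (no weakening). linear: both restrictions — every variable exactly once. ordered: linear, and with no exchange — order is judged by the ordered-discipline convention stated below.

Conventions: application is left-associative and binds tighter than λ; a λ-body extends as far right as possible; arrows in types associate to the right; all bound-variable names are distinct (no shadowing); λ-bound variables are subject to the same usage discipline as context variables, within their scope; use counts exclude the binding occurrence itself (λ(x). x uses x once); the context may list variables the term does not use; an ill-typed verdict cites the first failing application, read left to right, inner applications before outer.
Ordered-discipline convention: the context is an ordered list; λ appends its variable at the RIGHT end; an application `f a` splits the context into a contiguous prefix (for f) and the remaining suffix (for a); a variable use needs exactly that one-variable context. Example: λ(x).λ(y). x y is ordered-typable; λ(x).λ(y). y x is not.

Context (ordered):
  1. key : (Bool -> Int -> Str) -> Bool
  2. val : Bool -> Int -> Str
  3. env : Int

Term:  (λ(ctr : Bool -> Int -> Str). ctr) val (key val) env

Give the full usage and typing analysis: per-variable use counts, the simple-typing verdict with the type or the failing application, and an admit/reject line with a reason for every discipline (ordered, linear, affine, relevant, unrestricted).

variable uses: key=1; val=2; env=1; ctr [bound]=1
uses in reading order: ctr, val, key, val, env
typing: ✓ — Str
ordered: ✗, repeated use of val ×2
linear: ✗, repeated use of val ×2
affine: ✗, repeated use of val ×2
relevant: ✓, none of key, val, env, ctr goes unused
unrestricted: ✓, simply typable at Str; W, C, E all held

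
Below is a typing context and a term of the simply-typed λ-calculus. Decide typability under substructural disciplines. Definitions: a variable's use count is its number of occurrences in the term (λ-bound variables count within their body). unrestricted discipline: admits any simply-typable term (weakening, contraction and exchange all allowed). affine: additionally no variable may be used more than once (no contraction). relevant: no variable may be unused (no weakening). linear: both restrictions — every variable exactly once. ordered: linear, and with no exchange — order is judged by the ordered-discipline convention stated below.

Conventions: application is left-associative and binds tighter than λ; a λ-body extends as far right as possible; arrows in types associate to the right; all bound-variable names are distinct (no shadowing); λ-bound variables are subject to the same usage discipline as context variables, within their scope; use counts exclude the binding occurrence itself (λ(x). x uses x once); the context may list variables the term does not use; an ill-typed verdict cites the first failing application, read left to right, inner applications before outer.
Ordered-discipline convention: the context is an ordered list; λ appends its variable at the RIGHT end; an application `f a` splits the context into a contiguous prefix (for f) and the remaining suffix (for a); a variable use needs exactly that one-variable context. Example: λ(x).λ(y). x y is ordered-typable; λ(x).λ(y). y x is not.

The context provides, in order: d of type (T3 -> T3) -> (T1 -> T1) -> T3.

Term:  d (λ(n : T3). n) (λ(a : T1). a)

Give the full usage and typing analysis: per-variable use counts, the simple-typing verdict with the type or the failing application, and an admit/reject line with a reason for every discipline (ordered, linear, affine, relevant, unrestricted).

counts: d: 1×; n [bound]: 1×; a [bound]: 1×
order of uses: d, n, a
typing: well-typed — term : T3
ordered ✓ (single-use (d, n, a), ordered derivation ok)
linear ✓ (exactly-once usage across d, n, a)
affine ✓ (none of d, n, a used more than once)
relevant ✓ (none of d, n, a goes unused)
unrestricted ✓ (typability at T3 is all that's needed)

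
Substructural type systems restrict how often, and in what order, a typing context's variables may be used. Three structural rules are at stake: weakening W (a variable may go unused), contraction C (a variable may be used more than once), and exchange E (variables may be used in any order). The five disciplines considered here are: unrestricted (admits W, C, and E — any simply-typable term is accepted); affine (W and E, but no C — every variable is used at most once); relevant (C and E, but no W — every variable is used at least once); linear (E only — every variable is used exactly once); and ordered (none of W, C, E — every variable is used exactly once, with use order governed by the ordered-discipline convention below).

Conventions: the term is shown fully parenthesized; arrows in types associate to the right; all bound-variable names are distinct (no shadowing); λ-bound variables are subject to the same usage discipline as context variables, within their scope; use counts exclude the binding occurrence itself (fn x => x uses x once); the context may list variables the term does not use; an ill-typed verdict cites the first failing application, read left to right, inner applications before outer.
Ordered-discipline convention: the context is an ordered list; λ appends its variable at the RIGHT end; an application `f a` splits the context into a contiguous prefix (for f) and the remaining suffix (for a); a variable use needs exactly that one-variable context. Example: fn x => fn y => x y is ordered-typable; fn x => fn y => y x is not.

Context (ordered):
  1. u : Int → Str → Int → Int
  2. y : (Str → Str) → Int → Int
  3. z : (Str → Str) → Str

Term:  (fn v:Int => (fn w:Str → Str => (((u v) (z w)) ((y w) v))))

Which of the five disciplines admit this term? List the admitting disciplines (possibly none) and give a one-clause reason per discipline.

admitted in: relevant, unrestricted
counts: u ×1; y ×1; z ×1; v (bound) ×2; w (bound) ×2
left-to-right use order: u, v, z, w, y, w, v
typing: ✓ — Int → (Str → Str) → Int
ordered: ✗ — uses contraction: v ×2, w ×2
linear: ✗ — uses contraction: v ×2, w ×2
affine: ✗ — uses contraction: v ×2, w ×2
relevant: ✓ — u, y, z, v, w: all used, weakening unneeded
unrestricted: ✓ — typability at Int → (Str → Str) → Int is all that's needed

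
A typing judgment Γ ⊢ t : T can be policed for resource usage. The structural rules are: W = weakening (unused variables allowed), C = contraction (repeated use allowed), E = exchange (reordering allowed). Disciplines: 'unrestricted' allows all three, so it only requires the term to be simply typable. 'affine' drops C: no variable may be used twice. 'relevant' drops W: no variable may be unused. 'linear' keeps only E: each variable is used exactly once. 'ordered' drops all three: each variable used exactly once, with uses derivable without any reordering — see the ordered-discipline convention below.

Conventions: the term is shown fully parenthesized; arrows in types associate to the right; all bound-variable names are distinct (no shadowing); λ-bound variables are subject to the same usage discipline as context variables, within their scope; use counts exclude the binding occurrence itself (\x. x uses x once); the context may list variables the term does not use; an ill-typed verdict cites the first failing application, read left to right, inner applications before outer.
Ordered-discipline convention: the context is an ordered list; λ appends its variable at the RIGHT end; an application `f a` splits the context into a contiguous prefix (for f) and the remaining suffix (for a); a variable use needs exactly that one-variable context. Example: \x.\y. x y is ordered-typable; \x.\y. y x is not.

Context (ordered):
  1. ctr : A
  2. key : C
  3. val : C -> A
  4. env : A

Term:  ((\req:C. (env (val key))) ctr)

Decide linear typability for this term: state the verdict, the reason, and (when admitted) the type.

no — not simply typable
use counts: ctr=1, key=1, val=1, env=1, req (bound)=0
left-to-right use order: env, val, key, ctr
typing: ill-typed: can't apply a value of type A
all disciplines: ordered ✗; linear ✗; affine ✗; relevant ✗; unrestricted ✗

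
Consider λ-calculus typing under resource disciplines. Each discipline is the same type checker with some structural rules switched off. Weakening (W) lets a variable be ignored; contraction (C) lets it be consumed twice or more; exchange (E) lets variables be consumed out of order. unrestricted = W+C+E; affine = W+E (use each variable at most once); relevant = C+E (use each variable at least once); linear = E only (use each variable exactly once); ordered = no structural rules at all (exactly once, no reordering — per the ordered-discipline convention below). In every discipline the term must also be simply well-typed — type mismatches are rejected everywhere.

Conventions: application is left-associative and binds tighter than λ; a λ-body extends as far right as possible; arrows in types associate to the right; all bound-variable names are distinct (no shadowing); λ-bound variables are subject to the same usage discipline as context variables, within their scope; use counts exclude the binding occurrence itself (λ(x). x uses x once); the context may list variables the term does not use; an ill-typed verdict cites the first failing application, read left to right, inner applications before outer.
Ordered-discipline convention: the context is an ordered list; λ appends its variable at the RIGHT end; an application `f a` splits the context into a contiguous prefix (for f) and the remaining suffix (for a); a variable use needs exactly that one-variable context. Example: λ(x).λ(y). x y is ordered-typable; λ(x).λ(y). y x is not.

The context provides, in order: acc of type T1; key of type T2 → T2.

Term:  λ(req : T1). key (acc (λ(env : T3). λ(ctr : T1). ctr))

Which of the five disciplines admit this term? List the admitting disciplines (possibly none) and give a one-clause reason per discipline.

admitting disciplines: none
use counts: acc: 1, key: 1, req (λ-bound): 0, env (λ-bound): 0, ctr (λ-bound): 1
order of uses: key, acc, ctr
typing: ill-typed: can't apply a value of type T1
ordered ✗ (a type mismatch blocks all five)
linear ✗ (the type mismatch rejects it)
affine ✗ (not simply typable)
relevant ✗ (fails simple typing)
unrestricted ✗ (a type mismatch blocks all five)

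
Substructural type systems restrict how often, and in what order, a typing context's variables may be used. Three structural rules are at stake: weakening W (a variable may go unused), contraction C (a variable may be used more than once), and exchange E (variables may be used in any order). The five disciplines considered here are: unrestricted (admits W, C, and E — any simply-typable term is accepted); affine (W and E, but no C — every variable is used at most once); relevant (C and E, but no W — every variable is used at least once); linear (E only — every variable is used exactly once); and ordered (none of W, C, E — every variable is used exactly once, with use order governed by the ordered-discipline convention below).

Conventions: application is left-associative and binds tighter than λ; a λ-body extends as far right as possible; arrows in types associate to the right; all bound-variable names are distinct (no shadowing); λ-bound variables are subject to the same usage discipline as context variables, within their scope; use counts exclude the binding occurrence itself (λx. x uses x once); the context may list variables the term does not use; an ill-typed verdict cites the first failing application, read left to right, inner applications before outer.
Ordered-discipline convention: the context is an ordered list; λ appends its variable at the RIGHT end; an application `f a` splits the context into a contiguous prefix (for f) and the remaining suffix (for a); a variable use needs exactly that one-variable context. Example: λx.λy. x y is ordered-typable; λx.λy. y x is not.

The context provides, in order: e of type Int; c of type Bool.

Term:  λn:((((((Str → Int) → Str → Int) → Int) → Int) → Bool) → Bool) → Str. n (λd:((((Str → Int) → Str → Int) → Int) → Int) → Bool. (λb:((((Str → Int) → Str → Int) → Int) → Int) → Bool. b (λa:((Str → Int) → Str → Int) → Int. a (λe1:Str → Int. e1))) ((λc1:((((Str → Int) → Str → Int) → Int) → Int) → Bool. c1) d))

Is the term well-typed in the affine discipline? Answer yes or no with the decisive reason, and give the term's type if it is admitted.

yes — e, c, n, d, b, a, e1, c1: no repeats, contraction unneeded; term : (((((((Str → Int) → Str → Int) → Int) → Int) → Bool) → Bool) → Str) → Str
usage: e: 0×; c: 0×; n [bound]: 1×; d [bound]: 1×; b [bound]: 1×; a [bound]: 1×; e1 [bound]: 1×; c1 [bound]: 1×
order of uses: n, b, a, e1, c1, d
typing: ✓ — (((((((Str → Int) → Str → Int) → Int) → Int) → Bool) → Bool) → Str) → Str
all disciplines: ordered ✗; linear ✗; affine ✓; relevant ✗; unrestricted ✓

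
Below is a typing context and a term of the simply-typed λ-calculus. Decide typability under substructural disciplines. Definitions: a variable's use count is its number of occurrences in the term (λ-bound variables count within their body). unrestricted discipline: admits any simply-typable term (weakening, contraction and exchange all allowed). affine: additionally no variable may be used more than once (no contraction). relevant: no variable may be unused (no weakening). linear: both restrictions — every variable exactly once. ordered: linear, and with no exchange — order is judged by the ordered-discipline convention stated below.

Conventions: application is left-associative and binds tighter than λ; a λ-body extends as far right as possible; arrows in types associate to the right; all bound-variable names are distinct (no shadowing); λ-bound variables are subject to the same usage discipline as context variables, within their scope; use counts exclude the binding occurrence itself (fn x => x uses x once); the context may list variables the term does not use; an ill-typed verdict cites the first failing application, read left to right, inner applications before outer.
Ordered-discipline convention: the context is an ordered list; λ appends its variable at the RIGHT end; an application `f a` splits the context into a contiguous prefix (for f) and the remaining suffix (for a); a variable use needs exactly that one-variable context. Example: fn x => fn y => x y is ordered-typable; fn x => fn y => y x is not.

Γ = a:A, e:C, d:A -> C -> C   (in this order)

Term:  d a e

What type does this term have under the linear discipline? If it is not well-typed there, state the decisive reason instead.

term : C
use counts: a: 1, e: 1, d: 1
left-to-right use order: d, a, e
typing: the term checks, with type C
summary: ordered ✗ · linear ✓ · affine ✓ · relevant ✓ · unrestricted ✓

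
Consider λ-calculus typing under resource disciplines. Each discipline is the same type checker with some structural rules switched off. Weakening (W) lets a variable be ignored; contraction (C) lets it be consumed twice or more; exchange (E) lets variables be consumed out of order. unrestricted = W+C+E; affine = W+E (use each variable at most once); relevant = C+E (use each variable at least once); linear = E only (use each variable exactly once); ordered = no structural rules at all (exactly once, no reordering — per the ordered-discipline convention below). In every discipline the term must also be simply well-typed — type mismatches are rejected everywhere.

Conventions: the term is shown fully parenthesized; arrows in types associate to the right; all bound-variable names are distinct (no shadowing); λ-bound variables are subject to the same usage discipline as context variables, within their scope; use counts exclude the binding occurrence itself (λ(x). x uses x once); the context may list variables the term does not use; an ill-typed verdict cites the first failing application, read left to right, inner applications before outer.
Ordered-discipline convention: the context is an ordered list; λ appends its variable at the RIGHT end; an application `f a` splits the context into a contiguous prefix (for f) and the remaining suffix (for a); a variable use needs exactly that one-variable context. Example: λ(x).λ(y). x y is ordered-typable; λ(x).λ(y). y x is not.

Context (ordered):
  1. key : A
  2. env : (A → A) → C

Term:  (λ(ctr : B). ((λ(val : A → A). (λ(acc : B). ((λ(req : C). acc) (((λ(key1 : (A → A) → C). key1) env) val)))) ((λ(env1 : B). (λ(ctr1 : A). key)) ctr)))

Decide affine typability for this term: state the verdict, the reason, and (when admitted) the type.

yes — at most one use each (key, env, ctr, val, acc, req, key1, env1, ctr1); term : B → B → B
use counts: key=1; env=1; ctr (bound)=1; val (bound)=1; acc (bound)=1; req (bound)=0; key1 (bound)=1; env1 (bound)=0; ctr1 (bound)=0
uses in reading order: acc, key1, env, val, key, ctr
typing: the term checks, with type B → B → B
all disciplines: ordered ✗ · linear ✗ · affine ✓ · relevant ✗ · unrestricted ✓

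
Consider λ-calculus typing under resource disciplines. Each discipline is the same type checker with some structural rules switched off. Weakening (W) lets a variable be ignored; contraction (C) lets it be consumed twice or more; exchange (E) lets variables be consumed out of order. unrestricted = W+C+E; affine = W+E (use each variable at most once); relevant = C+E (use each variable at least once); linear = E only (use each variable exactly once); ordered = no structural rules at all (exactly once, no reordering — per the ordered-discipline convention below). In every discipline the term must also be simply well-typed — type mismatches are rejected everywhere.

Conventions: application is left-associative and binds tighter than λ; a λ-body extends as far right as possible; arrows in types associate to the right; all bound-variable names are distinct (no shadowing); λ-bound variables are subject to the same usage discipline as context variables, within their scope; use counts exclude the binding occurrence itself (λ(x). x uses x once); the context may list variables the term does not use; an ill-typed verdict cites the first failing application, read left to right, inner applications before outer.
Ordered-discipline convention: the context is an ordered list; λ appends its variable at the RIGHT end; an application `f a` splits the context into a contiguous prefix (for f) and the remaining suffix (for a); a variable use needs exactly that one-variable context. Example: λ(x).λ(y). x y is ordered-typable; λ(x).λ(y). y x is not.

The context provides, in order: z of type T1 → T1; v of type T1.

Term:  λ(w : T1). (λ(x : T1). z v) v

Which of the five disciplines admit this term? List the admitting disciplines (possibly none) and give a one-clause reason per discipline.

admitted by: unrestricted
counts: z=1; v=2; w (bound)=0; x (bound)=0
uses in reading order: z, v, v
typing: the term checks, with type T1 → T1
ordered: ✗ — uses contraction: v ×2; w, x left unused
linear: ✗ — uses contraction: v ×2; w, x left unused
affine: ✗ — uses contraction: v ×2
relevant: ✗ — w, x left unused
unrestricted: ✓ — well-typed at T1 → T1; no restrictions here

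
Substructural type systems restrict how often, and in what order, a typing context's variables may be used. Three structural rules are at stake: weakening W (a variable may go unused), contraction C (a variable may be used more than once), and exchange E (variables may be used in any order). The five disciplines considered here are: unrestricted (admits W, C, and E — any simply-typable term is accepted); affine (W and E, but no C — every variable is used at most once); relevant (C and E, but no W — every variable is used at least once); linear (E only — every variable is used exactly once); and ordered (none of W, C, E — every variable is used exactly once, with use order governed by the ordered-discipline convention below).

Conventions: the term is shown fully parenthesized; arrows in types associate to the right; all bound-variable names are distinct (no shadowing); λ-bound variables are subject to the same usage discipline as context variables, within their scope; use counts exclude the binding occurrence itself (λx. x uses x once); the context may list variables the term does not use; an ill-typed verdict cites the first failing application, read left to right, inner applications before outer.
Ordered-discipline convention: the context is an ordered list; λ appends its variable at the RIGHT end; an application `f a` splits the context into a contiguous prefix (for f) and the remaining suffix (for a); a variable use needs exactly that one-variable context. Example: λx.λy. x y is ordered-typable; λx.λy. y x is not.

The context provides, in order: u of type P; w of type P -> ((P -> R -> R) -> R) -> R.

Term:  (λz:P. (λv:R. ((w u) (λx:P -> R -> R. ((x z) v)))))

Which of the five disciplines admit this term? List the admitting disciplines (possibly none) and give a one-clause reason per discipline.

admitted by: linear, affine, relevant, unrestricted
counts: u ×1, w ×1, z [bound] ×1, v [bound] ×1, x [bound] ×1
use order (left to right): w, u, x, z, v
typing: ✓ — P -> R -> R
ordered ✗ (needs exchange: uses follow w, u, x, z, v)
linear ✓ (each of u, w, z, v, x used exactly once)
affine ✓ (none of u, w, z, v, x used more than once)
relevant ✓ (none of u, w, z, v, x goes unused)
unrestricted ✓ (well-typed at P -> R -> R; no restrictions here)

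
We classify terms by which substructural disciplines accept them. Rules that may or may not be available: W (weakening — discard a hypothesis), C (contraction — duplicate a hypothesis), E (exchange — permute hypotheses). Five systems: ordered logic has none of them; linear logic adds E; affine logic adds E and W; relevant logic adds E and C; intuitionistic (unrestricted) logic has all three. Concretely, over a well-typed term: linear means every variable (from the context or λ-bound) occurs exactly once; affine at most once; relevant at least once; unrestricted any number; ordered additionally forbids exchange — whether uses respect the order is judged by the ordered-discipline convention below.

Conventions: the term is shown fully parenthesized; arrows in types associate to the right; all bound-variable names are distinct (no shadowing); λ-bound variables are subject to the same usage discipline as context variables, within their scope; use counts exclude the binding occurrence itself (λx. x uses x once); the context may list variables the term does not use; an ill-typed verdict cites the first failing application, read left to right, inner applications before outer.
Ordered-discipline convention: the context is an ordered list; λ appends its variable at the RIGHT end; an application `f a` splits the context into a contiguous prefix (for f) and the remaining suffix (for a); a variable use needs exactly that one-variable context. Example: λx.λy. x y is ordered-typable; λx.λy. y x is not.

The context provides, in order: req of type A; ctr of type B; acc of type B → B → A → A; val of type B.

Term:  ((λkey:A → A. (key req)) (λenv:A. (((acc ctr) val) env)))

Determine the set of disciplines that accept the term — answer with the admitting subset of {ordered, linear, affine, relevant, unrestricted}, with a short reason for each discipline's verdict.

admitted by: linear, affine, relevant, unrestricted
usage: req ×1, ctr ×1, acc ×1, val ×1, key (bound) ×1, env (bound) ×1
left-to-right use order: key, req, acc, ctr, val, env
typing: the term checks, with type A
ordered ✗ (use order key, req, acc, ctr, val, env needs exchange)
linear ✓ (each of req, ctr, acc, val, key, env used exactly once)
affine ✓ (none of req, ctr, acc, val, key, env used more than once)
relevant ✓ (req, ctr, acc, val, key, env: all used, weakening unneeded)
unrestricted ✓ (simply typable at A; W, C, E all held)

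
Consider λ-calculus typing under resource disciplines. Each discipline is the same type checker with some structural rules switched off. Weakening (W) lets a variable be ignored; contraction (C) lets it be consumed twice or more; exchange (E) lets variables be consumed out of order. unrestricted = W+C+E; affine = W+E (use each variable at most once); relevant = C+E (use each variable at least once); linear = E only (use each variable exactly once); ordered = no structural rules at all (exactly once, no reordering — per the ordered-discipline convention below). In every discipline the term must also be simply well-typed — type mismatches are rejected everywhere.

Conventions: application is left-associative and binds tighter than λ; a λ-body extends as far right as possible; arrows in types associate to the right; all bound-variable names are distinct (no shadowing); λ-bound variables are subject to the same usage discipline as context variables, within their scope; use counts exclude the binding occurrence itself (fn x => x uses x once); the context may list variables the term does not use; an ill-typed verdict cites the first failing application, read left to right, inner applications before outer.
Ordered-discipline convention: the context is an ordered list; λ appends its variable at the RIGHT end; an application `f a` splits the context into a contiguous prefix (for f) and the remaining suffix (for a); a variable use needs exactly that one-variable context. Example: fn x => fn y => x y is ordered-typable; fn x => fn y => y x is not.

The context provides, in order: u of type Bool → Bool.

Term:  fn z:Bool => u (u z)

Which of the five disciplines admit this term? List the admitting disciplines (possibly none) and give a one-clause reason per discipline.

accepted by: relevant, unrestricted
counts: u ×2, z [bound] ×1
left-to-right use order: u, u, z
typing: the term checks, with type Bool → Bool
ordered: ✗ — u ×2 used more than once (contraction)
linear: ✗ — u ×2 used more than once (contraction)
affine: ✗ — u ×2 used more than once (contraction)
relevant: ✓ — at least one use each (u, z)
unrestricted: ✓ — type-checks (Bool → Bool) and nothing is barred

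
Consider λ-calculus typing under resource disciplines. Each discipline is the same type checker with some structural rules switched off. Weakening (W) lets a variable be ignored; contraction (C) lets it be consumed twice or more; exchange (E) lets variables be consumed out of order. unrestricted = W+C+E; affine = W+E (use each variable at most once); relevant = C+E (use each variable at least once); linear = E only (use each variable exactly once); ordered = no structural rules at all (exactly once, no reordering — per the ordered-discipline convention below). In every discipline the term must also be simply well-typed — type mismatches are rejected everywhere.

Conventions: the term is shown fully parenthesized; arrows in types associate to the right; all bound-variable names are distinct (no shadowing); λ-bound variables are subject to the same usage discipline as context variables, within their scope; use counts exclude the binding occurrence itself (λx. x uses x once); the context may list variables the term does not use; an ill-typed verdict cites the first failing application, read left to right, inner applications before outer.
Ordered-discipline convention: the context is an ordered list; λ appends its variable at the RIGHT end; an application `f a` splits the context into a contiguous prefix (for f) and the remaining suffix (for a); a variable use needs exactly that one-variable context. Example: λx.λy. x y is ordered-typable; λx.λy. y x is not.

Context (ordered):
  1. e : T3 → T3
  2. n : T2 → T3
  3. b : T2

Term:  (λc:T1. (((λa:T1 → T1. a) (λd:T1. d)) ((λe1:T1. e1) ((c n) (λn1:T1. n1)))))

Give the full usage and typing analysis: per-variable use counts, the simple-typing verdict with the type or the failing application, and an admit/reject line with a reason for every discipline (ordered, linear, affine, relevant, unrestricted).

counts: e: 0, n: 1, b: 0, c [bound]: 1, a [bound]: 1, d [bound]: 1, e1 [bound]: 1, n1 [bound]: 1
uses in reading order: a, d, e1, c, n, n1
typing: ill-typed: can't apply a value of type T1
ordered: ✗ — a type mismatch blocks all five
linear: ✗ — the type mismatch rejects it
affine: ✗ — not simply typable
relevant: ✗ — fails simple typing
unrestricted: ✗ — a type mismatch blocks all five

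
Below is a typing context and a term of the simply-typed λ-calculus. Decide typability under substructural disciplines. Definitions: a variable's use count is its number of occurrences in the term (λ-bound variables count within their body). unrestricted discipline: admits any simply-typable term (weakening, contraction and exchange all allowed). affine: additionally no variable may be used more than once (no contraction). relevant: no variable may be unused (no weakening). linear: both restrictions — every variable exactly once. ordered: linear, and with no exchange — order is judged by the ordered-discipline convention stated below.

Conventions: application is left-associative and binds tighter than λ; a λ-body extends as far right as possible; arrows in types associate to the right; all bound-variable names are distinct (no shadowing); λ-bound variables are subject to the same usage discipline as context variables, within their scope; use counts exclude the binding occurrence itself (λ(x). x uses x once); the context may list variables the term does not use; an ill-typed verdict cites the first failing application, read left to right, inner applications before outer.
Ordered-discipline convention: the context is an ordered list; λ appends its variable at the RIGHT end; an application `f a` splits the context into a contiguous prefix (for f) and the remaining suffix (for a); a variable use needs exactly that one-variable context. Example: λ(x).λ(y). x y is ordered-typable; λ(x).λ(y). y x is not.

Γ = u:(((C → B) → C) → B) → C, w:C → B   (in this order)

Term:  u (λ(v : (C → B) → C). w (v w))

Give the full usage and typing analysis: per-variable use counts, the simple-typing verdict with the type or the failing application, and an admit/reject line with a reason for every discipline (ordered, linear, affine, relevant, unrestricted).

counts: u=1, w=2, v (λ-bound)=1
left-to-right use order: u, w, v, w
typing: the term checks, with type C
ordered: ✗ — w ×2 used more than once (contraction)
linear: ✗ — w ×2 used more than once (contraction)
affine: ✗ — w ×2 used more than once (contraction)
relevant: ✓ — none of u, w, v goes unused
unrestricted: ✓ — type-checks (C) and nothing is barred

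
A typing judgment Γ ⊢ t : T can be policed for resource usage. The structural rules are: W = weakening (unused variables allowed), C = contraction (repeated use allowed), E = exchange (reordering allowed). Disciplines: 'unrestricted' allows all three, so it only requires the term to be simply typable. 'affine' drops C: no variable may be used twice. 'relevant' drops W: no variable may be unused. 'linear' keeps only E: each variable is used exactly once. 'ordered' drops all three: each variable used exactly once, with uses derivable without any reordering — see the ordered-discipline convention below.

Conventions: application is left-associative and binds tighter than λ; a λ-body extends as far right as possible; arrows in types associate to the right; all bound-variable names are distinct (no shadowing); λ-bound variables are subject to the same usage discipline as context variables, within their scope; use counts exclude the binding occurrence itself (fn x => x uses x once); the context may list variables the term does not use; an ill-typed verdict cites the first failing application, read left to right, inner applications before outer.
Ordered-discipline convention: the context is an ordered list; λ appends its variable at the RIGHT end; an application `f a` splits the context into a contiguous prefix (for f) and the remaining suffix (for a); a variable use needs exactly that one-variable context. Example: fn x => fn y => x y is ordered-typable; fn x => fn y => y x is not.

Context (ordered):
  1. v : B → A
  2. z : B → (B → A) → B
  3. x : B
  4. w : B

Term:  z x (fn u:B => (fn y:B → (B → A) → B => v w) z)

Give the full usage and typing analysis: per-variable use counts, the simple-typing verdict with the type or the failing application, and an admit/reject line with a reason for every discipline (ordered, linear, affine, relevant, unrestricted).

variable uses: v: 1×; z: 2×; x: 1×; w: 1×; u (bound): 0×; y (bound): 0×
uses in reading order: z, x, v, w, z
typing: the term checks, with type B
ordered: ✗ — repeated use of z ×2; needs weakening: u, y unused
linear: ✗ — repeated use of z ×2; needs weakening: u, y unused
affine: ✗ — repeated use of z ×2
relevant: ✗ — needs weakening: u, y unused
unrestricted: ✓ — type-checks (B) and nothing is barred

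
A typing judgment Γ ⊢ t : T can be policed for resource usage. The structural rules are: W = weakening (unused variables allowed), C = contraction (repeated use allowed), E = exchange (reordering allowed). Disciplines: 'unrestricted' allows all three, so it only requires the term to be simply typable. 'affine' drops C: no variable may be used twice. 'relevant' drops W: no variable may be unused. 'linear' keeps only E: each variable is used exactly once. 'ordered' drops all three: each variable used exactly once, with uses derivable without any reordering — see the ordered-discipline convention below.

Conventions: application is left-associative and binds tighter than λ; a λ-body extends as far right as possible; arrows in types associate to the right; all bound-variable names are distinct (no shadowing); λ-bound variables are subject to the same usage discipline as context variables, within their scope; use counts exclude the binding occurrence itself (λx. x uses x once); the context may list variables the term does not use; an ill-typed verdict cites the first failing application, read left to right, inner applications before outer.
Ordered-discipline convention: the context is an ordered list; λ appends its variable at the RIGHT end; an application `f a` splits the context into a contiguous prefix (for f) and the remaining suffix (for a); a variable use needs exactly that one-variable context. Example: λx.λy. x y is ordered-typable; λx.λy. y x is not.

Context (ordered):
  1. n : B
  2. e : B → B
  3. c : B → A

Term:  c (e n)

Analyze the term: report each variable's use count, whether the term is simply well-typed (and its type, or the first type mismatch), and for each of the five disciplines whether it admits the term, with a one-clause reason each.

variable uses: n=1, e=1, c=1
order of uses: c, e, n
typing: well-typed at A
ordered: ✗ — needs exchange: uses follow c, e, n
linear: ✓ — single use per variable (n, e, c)
affine: ✓ — none of n, e, c used more than once
relevant: ✓ — every one of n, e, c appears
unrestricted: ✓ — type-checks (A) and nothing is barred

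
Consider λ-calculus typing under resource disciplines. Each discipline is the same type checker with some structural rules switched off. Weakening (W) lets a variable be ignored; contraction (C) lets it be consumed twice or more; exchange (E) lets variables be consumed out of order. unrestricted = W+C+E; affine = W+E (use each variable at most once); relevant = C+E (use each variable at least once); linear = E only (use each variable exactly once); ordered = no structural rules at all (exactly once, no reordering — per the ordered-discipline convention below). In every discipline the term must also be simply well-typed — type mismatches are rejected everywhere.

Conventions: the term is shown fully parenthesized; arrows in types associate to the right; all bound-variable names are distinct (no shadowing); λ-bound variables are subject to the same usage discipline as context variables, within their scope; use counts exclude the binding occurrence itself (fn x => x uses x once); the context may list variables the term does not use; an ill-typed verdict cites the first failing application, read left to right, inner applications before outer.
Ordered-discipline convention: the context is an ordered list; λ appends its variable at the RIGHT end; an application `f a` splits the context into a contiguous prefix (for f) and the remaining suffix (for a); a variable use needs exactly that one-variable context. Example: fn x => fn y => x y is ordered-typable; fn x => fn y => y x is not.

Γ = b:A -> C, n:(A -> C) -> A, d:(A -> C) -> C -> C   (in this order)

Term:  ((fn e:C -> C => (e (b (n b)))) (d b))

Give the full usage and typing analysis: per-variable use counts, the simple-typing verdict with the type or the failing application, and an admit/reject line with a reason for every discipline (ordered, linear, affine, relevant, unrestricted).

counts: b: 3; n: 1; d: 1; e (bound): 1
order of uses: e, b, n, b, d, b
typing: well-typed at C
ordered ✗ (repeated use of b ×3)
linear ✗ (repeated use of b ×3)
affine ✗ (repeated use of b ×3)
relevant ✓ (b, n, d, e: all used, weakening unneeded)
unrestricted ✓ (well-typed at C; no restrictions here)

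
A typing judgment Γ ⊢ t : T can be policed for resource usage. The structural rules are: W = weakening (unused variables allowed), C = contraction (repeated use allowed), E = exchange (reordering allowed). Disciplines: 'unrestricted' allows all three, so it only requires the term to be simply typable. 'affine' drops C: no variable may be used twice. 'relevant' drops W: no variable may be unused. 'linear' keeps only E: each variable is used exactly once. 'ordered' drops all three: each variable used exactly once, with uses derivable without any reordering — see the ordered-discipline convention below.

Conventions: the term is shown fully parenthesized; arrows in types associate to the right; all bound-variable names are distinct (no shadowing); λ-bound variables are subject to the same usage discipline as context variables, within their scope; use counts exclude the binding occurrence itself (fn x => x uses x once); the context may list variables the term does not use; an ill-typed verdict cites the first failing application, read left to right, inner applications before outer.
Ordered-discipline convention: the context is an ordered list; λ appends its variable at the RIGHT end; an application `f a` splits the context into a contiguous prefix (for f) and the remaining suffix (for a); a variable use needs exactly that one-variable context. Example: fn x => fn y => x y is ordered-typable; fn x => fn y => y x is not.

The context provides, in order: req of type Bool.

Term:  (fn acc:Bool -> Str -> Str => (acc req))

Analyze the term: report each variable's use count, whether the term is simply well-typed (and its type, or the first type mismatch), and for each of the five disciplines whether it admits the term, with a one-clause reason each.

usage: req: 1, acc (λ-bound): 1
order of uses: acc, req
typing: the term checks, with type (Bool -> Str -> Str) -> Str -> Str
ordered: ✗ — needs exchange: uses follow acc, req
linear: ✓ — each of req, acc used exactly once
affine: ✓ — no duplicate uses among req, acc
relevant: ✓ — every one of req, acc appears
unrestricted: ✓ — type-checks ((Bool -> Str -> Str) -> Str -> Str) and nothing is barred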